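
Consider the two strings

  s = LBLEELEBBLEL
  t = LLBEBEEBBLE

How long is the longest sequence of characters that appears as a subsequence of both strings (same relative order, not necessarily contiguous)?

9

Let dp[i][j] be the LCS length of the first i characters of s and the first j characters of t. dp[i][j] = dp[i-1][j-1]+1 when the i-th and j-th characters match, else max(dp[i-1][j], dp[i][j-1]).
    ·  L  L  B  E  B  E  E  B  B  L  E
 ·  0  0  0  0  0  0  0  0  0  0  0  0
 L  0  1  1  1  1  1  1  1  1  1  1  1
 B  0  1  1  2  2  2  2  2  2  2  2  2
 L  0  1  2  2  2  2  2  2  2  2  3  3
 E  0  1  2  2  3  3  3  3  3  3  3  4
 E  0  1  2  2  3  3  4  4  4  4  4  4
 L  0  1  2  2  3  3  4  4  4  4  5  5
 E  0  1  2  2  3  3  4  5  5  5  5  6
 B  0  1  2  3  3  4  4  5  6  6  6  6
 B  0  1  2  3  3  4  4  5  6  7  7  7
 L  0  1  2  3  3  4  4  5  6  7  8  8
 E  0  1  2  3  4  4  5  5  6  7  8  9
 L  0  1  2  3  4  4  5  5  6  7  8  9
dp[12][11] = 9. One LCS (by backtracking along matches): LBEEEBBLE.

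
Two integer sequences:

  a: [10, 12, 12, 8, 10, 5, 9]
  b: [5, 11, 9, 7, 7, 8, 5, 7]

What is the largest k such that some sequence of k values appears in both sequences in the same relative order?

Taking 8 [4,6] → 5 [6,7] gives a common subsequence of length 2. The LCS DP gives dp[7][8] = 2, so this is optimal.

2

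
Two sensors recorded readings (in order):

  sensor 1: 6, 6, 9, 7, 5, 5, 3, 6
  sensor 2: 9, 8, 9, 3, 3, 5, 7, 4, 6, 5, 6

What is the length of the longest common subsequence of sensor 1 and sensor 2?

One common subsequence of length 4: 9 (sensor 1 #3, sensor 2 #3); then 7 (sensor 1 #4, sensor 2 #7); then 5 (sensor 1 #6, sensor 2 #10); then 6 (sensor 1 #8, sensor 2 #11). The LCS DP gives dp[8][11] = 4, so this is optimal.

4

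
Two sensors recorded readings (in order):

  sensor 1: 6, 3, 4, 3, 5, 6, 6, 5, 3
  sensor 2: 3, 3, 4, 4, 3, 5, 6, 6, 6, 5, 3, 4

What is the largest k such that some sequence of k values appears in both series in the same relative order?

8

Taking 3 at sensor 1[2]=sensor 2[2]; then 4 at sensor 1[3]=sensor 2[4]; then 3 at sensor 1[4]=sensor 2[5]; then 5 at sensor 1[5]=sensor 2[6]; then 6 at sensor 1[6]=sensor 2[8]; then 6 at sensor 1[7]=sensor 2[9]; then 5 at sensor 1[8]=sensor 2[10]; then 3 at sensor 1[9]=sensor 2[11] gives a common subsequence of length 8. The LCS DP gives dp[9][12] = 8, so this is optimal.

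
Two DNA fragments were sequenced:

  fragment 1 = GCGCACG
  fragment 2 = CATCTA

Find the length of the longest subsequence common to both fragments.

Taking C (fragment 1 #2, fragment 2 #1), C (fragment 1 #4, fragment 2 #4), A (fragment 1 #5, fragment 2 #6) gives a common subsequence of length 3. Since dp[7][6] = 3, nothing longer is possible.

3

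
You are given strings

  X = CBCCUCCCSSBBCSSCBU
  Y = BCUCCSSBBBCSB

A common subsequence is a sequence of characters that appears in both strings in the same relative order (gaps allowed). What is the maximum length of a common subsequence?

Pick B (X #2, Y #1) → C (X #4, Y #2) → U (X #5, Y #3) → C (X #7, Y #4) → C (X #8, Y #5) → S (X #9, Y #6) → S (X #10, Y #7) → B (X #11, Y #9) → B (X #12, Y #10) → C (X #13, Y #11) → S (X #15, Y #12) → B (X #17, Y #13); all 12 characters appear in both, in order. The LCS DP gives dp[18][13] = 12, so this is optimal.

12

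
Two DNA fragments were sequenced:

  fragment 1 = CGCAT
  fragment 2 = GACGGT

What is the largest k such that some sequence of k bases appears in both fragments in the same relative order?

3

Let dp[i][j] be the LCS length of the first i bases of fragment 1 and the first j bases of fragment 2. dp[i][j] = dp[i-1][j-1]+1 when the i-th and j-th bases match, else max(dp[i-1][j], dp[i][j-1]).
    ·  G  A  C  G  G  T
 ·  0  0  0  0  0  0  0
 C  0  0  0  1  1  1  1
 G  0  1  1  1  2  2  2
 C  0  1  1  2  2  2  2
 A  0  1  2  2  2  2  2
 T  0  1  2  2  2  2  3
dp[5][6] = 3. One LCS (by backtracking along matches): CGT.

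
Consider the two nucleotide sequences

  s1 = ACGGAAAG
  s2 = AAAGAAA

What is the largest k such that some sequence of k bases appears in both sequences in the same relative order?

Let dp[i][j] be the LCS length of the first i bases of s1 and the first j bases of s2. dp[i][j] = dp[i-1][j-1]+1 when the i-th and j-th bases match, else max(dp[i-1][j], dp[i][j-1]).
    ·  A  A  A  G  A  A  A
 ·  0  0  0  0  0  0  0  0
 A  0  1  1  1  1  1  1  1
 C  0  1  1  1  1  1  1  1
 G  0  1  1  1  2  2  2  2
 G  0  1  1  1  2  2  2  2
 A  0  1  2  2  2  3  3  3
 A  0  1  2  3  3  3  4  4
 A  0  1  2  3  3  4  4  5
 G  0  1  2  3  4  4  4  5
dp[8][7] = 5. One LCS (by backtracking along matches): AGAAA.

5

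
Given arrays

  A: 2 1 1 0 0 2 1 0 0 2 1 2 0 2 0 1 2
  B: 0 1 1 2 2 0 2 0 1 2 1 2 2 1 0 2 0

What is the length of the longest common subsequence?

11

Match 1 [2,2], then 1 [3,3], then 0 [4,6], then 0 [5,8], then 2 [6,10], then 1 [7,11], then 2 [10,13], then 1 [11,14], then 0 [13,15], then 2 [14,16], then 0 [15,17] — 11 values in the same relative order in both. dp[17][17] = 11 confirms this is the maximum.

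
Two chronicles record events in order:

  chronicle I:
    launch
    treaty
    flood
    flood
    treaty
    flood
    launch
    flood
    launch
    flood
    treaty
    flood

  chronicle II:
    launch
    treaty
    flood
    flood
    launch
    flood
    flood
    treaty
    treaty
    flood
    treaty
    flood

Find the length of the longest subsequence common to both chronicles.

Taking launch [1,1] → treaty [2,2] → flood [3,3] → flood [4,4] → flood [6,6] → flood [8,7] → flood [10,10] → treaty [11,11] → flood [12,12] gives a common subsequence of length 9, and the DP table's final entry dp[12][12] is also 9, so no common subsequence is longer.

9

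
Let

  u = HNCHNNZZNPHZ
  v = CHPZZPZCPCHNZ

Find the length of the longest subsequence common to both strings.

Match C [3,1], H [4,2], Z [7,5], Z [8,7], P [10,9], H [11,11], Z [12,13] — 7 characters in the same relative order in both, and the DP table's final entry dp[12][13] is also 7, so no common subsequence is longer.

7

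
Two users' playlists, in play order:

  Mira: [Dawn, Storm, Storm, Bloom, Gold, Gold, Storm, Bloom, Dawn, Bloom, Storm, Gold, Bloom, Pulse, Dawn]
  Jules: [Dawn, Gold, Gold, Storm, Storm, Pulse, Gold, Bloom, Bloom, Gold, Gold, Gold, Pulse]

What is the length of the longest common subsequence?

Pick Dawn (Mira #1, Jules #1), Storm (Mira #2, Jules #4), Storm (Mira #3, Jules #5), Bloom (Mira #4, Jules #9), Gold (Mira #5, Jules #10), Gold (Mira #6, Jules #11), Gold (Mira #12, Jules #12), Pulse (Mira #14, Jules #13); all 8 songs appear in both, in order, and the DP table's final entry dp[15][13] is also 8, so no common subsequence is longer.

8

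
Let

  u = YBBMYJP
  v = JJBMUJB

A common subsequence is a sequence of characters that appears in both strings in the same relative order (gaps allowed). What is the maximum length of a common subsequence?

3

Taking B (u #3, v #3), then M (u #4, v #4), then J (u #6, v #6) gives a common subsequence of length 3. Since dp[7][7] = 3, nothing longer is possible.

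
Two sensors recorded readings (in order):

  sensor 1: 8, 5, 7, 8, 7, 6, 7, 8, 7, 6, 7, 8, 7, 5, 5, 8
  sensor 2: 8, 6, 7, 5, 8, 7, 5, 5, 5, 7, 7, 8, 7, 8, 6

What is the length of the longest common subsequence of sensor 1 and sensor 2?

One common subsequence of length 9: 8 at sensor 1[1]=sensor 2[1]; then 5 at sensor 1[2]=sensor 2[4]; then 8 at sensor 1[4]=sensor 2[5]; then 7 at sensor 1[5]=sensor 2[6]; then 7 at sensor 1[9]=sensor 2[10]; then 7 at sensor 1[11]=sensor 2[11]; then 8 at sensor 1[12]=sensor 2[12]; then 7 at sensor 1[13]=sensor 2[13]; then 8 at sensor 1[16]=sensor 2[14], and the DP table's final entry dp[16][15] is also 9, so no common subsequence is longer.

9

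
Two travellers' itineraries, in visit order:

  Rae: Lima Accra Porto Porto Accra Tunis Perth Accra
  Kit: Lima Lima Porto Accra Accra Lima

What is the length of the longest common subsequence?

One common subsequence of length 4: Lima at Rae[1]=Kit[2]; then Porto at Rae[4]=Kit[3]; then Accra at Rae[5]=Kit[4]; then Accra at Rae[8]=Kit[5]. dp[8][6] = 4 confirms this is the maximum.

4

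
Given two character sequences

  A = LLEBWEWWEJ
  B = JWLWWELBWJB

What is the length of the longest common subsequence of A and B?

Pick L [1,3], L [2,7], B [4,8], W [8,9], J [10,10]; all 5 characters appear in both, in order. Since dp[10][11] = 5, nothing longer is possible.

5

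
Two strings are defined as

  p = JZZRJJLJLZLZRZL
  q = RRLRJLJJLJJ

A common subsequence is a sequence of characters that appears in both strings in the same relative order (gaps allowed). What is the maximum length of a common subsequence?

5

One common subsequence of length 5: J at p[1]=q[5], then J at p[5]=q[7], then J at p[6]=q[8], then L at p[7]=q[9], then J at p[8]=q[11], and the DP table's final entry dp[15][11] is also 5, so no common subsequence is longer.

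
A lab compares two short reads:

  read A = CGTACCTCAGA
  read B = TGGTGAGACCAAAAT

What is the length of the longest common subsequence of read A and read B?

Match G [2,3]; then T [3,4]; then A [4,8]; then C [5,9]; then C [6,10]; then A [9,13]; then A [11,14] — 7 bases in the same relative order in both. Since dp[11][15] = 7, nothing longer is possible.

7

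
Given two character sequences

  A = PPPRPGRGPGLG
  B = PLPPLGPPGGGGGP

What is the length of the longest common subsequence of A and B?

Match P at A[1]=B[3]; then P at A[2]=B[4]; then P at A[3]=B[7]; then P at A[5]=B[8]; then G at A[6]=B[10]; then G at A[8]=B[11]; then G at A[10]=B[12]; then G at A[12]=B[13] — 8 characters in the same relative order in both. Since dp[12][14] = 8, nothing longer is possible.

8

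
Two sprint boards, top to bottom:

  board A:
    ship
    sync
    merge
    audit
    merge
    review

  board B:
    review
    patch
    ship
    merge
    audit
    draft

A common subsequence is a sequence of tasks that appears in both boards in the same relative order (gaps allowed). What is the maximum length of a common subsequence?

3

Taking ship (board A #1, board B #3); then merge (board A #3, board B #4); then audit (board A #4, board B #5) gives a common subsequence of length 3. dp[6][6] = 3 confirms this is the maximum.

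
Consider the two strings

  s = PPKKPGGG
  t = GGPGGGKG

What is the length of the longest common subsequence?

4

Taking P [1,3]; then G [6,5]; then G [7,6]; then G [8,8] gives a common subsequence of length 4, and the DP table's final entry dp[8][8] is also 4, so no common subsequence is longer.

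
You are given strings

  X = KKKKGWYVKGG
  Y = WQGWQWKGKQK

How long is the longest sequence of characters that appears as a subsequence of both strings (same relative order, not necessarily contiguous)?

One common subsequence of length 4: G [5,3]; then W [6,6]; then K [9,7]; then G [10,8]. Since dp[11][11] = 4, nothing longer is possible.

4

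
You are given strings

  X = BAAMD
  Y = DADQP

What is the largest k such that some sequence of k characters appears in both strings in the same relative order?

2

Let dp[i][j] be the LCS length of the first i characters of X and the first j characters of Y. dp[i][j] = dp[i-1][j-1]+1 when the i-th and j-th characters match, else max(dp[i-1][j], dp[i][j-1]).
    ·  D  A  D  Q  P
 ·  0  0  0  0  0  0
 B  0  0  0  0  0  0
 A  0  0  1  1  1  1
 A  0  0  1  1  1  1
 M  0  0  1  1  1  1
 D  0  1  1  2  2  2
dp[5][5] = 2. One LCS (by backtracking along matches): AD.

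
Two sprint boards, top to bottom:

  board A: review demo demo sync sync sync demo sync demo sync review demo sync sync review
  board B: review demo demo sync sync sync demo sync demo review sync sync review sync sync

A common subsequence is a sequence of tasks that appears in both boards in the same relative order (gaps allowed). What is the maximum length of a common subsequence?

13

Taking review [1,1]; then demo [2,2]; then demo [3,3]; then sync [4,4]; then sync [5,5]; then sync [6,6]; then demo [7,7]; then sync [8,8]; then demo [9,9]; then sync [10,12]; then review [11,13]; then sync [13,14]; then sync [14,15] gives a common subsequence of length 13. Since dp[15][15] = 13, nothing longer is possible.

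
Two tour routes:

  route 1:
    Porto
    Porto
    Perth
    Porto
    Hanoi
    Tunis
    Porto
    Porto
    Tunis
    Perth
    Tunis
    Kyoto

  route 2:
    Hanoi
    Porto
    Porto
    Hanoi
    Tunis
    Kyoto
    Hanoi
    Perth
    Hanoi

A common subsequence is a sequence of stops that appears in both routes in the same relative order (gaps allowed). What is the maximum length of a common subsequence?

5

Pick Porto (route 1 #2, route 2 #2), then Porto (route 1 #4, route 2 #3), then Hanoi (route 1 #5, route 2 #4), then Tunis (route 1 #6, route 2 #5), then Perth (route 1 #10, route 2 #8); all 5 stops appear in both, in order. Since dp[12][9] = 5, nothing longer is possible.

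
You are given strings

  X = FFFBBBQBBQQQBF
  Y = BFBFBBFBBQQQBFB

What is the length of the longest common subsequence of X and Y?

11

One common subsequence of length 11: F at X[1]=Y[2], then F at X[3]=Y[4], then B at X[4]=Y[5], then B at X[5]=Y[6], then B at X[8]=Y[8], then B at X[9]=Y[9], then Q at X[10]=Y[10], then Q at X[11]=Y[11], then Q at X[12]=Y[12], then B at X[13]=Y[13], then F at X[14]=Y[14]. The LCS DP gives dp[14][15] = 11, so this is optimal.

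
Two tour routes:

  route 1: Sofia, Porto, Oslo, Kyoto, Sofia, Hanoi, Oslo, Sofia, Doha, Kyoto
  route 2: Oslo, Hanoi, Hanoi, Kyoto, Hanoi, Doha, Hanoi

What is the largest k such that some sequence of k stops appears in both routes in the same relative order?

4

Match Oslo [3,1]; then Kyoto [4,4]; then Hanoi [6,5]; then Doha [9,6] — 4 stops in the same relative order in both, and the DP table's final entry dp[10][7] is also 4, so no common subsequence is longer.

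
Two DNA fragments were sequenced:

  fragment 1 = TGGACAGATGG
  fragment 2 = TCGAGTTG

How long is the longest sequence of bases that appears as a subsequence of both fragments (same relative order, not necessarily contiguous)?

Match T at fragment 1[1]=fragment 2[1] → G at fragment 1[3]=fragment 2[3] → A at fragment 1[6]=fragment 2[4] → G at fragment 1[7]=fragment 2[5] → T at fragment 1[9]=fragment 2[7] → G at fragment 1[11]=fragment 2[8] — 6 bases in the same relative order in both. The LCS DP gives dp[11][8] = 6, so this is optimal.

6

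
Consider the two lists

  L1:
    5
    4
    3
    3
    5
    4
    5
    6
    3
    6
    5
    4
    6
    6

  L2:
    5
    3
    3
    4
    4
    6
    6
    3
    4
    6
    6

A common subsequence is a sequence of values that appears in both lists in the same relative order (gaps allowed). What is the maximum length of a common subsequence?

One common subsequence of length 9: 5 at L1[1]=L2[1]; then 3 at L1[3]=L2[2]; then 3 at L1[4]=L2[3]; then 4 at L1[6]=L2[5]; then 6 at L1[8]=L2[7]; then 3 at L1[9]=L2[8]; then 4 at L1[12]=L2[9]; then 6 at L1[13]=L2[10]; then 6 at L1[14]=L2[11]. dp[14][11] = 9 confirms this is the maximum.

9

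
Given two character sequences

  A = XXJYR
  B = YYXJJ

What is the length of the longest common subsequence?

Pick X (A #1, B #3), J (A #3, B #5); all 2 characters appear in both, in order. The LCS DP gives dp[5][5] = 2, so this is optimal.

2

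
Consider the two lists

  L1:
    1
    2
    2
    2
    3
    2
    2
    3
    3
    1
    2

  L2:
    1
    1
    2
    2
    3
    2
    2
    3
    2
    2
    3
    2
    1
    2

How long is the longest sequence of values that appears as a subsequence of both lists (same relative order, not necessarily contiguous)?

Taking 1 [1,2]; then 2 [2,4]; then 2 [3,6]; then 2 [4,7]; then 3 [5,8]; then 2 [6,9]; then 2 [7,10]; then 3 [8,11]; then 1 [10,13]; then 2 [11,14] gives a common subsequence of length 10. The LCS DP gives dp[11][14] = 10, so this is optimal.

10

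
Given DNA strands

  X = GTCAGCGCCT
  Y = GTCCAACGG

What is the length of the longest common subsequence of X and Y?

Match G [1,1], then T [2,2], then C [3,4], then A [4,6], then G [5,8], then G [7,9] — 6 bases in the same relative order in both. The LCS DP gives dp[10][9] = 6, so this is optimal.

6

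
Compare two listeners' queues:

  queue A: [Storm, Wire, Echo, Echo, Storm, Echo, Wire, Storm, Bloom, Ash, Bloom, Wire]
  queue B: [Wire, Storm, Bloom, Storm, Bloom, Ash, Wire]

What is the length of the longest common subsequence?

6

One common subsequence of length 6: Wire (queue A #2, queue B #1), then Storm (queue A #5, queue B #2), then Storm (queue A #8, queue B #4), then Bloom (queue A #9, queue B #5), then Ash (queue A #10, queue B #6), then Wire (queue A #12, queue B #7), and the DP table's final entry dp[12][7] is also 6, so no common subsequence is longer.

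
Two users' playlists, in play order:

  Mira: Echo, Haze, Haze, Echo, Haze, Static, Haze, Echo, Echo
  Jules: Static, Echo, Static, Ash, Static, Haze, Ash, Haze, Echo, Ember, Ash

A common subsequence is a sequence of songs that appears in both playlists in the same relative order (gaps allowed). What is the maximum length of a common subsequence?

4

Pick Echo (Mira #1, Jules #2); then Haze (Mira #2, Jules #6); then Haze (Mira #3, Jules #8); then Echo (Mira #4, Jules #9); all 4 songs appear in both, in order. The LCS DP gives dp[9][11] = 4, so this is optimal.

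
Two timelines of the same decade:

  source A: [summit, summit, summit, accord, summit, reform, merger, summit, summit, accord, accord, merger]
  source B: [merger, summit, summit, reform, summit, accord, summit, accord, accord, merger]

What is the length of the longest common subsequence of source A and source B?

8

Match summit [1,2], then summit [2,3], then summit [3,5], then accord [4,6], then summit [9,7], then accord [10,8], then accord [11,9], then merger [12,10] — 8 events in the same relative order in both. The LCS DP gives dp[12][10] = 8, so this is optimal.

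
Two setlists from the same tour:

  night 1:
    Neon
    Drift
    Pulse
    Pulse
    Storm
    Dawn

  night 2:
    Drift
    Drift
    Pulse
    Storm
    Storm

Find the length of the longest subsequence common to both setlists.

One common subsequence of length 3: Drift [2,2], then Pulse [3,3], then Storm [5,5]. The LCS DP gives dp[6][5] = 3, so this is optimal.

3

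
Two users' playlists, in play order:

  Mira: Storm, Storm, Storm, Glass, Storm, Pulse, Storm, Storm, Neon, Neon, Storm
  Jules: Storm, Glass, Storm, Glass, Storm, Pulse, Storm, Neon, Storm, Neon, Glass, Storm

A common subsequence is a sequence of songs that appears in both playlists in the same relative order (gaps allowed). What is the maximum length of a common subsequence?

One common subsequence of length 9: Storm at Mira[1]=Jules[1], then Storm at Mira[3]=Jules[3], then Glass at Mira[4]=Jules[4], then Storm at Mira[5]=Jules[5], then Pulse at Mira[6]=Jules[6], then Storm at Mira[7]=Jules[7], then Storm at Mira[8]=Jules[9], then Neon at Mira[9]=Jules[10], then Storm at Mira[11]=Jules[12]. The LCS DP gives dp[11][12] = 9, so this is optimal.

9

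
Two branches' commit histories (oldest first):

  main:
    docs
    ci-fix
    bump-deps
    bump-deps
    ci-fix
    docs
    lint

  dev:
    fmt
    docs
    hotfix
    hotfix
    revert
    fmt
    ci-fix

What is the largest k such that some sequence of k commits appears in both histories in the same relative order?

2

Taking docs (main #1, dev #2) → ci-fix (main #5, dev #7) gives a common subsequence of length 2, and the DP table's final entry dp[7][7] is also 2, so no common subsequence is longer.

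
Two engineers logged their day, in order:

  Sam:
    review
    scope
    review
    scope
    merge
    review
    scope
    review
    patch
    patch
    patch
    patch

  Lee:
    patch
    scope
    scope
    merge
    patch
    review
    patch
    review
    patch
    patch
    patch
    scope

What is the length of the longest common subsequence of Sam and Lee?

One common subsequence of length 8: scope [2,2], scope [4,3], merge [5,4], review [6,6], review [8,8], patch [9,9], patch [10,10], patch [11,11]. Since dp[12][12] = 8, nothing longer is possible.

8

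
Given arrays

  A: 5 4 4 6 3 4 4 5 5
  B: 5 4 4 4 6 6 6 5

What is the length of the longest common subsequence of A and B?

Let dp[i][j] be the LCS length of the first i values of A and the first j values of B. dp[i][j] = dp[i-1][j-1]+1 when the i-th and j-th values match, else max(dp[i-1][j], dp[i][j-1]).
    ·  5  4  4  4  6  6  6  5
 ·  0  0  0  0  0  0  0  0  0
 5  0  1  1  1  1  1  1  1  1
 4  0  1  2  2  2  2  2  2  2
 4  0  1  2  3  3  3  3  3  3
 6  0  1  2  3  3  4  4  4  4
 3  0  1  2  3  3  4  4  4  4
 4  0  1  2  3  4  4  4  4  4
 4  0  1  2  3  4  4  4  4  4
 5  0  1  2  3  4  4  4  4  5
 5  0  1  2  3  4  4  4  4  5
dp[9][8] = 5. One LCS (by backtracking along matches): 5, 4, 4, 6, 5.

5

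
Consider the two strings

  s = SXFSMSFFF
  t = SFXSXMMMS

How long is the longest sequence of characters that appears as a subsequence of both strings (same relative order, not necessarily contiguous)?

5

Let dp[i][j] be the LCS length of the first i characters of s and the first j characters of t. dp[i][j] = dp[i-1][j-1]+1 when the i-th and j-th characters match, else max(dp[i-1][j], dp[i][j-1]).
    ·  S  F  X  S  X  M  M  M  S
 ·  0  0  0  0  0  0  0  0  0  0
 S  0  1  1  1  1  1  1  1  1  1
 X  0  1  1  2  2  2  2  2  2  2
 F  0  1  2  2  2  2  2  2  2  2
 S  0  1  2  2  3  3  3  3  3  3
 M  0  1  2  2  3  3  4  4  4  4
 S  0  1  2  2  3  3  4  4  4  5
 F  0  1  2  2  3  3  4  4  4  5
 F  0  1  2  2  3  3  4  4  4  5
 F  0  1  2  2  3  3  4  4  4  5
dp[9][9] = 5. One LCS (by backtracking along matches): SXSMS.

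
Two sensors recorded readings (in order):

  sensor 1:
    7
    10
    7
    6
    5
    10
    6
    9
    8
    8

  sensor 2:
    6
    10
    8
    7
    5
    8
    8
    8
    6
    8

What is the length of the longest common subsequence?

5

Let dp[i][j] be the LCS length of the first i values of sensor 1 and the first j values of sensor 2. dp[i][j] = dp[i-1][j-1]+1 when the i-th and j-th values match, else max(dp[i-1][j], dp[i][j-1]).
    ·  6 10  8  7  5  8  8  8  6  8
 ·  0  0  0  0  0  0  0  0  0  0  0
 7  0  0  0  0  1  1  1  1  1  1  1
10  0  0  1  1  1  1  1  1  1  1  1
 7  0  0  1  1  2  2  2  2  2  2  2
 6  0  1  1  1  2  2  2  2  2  3  3
 5  0  1  1  1  2  3  3  3  3  3  3
10  0  1  2  2  2  3  3  3  3  3  3
 6  0  1  2  2  2  3  3  3  3  4  4
 9  0  1  2  2  2  3  3  3  3  4  4
 8  0  1  2  3  3  3  4  4  4  4  5
 8  0  1  2  3  3  3  4  5  5  5  5
dp[10][10] = 5. One LCS (by backtracking along matches): 10, 7, 5, 6, 8.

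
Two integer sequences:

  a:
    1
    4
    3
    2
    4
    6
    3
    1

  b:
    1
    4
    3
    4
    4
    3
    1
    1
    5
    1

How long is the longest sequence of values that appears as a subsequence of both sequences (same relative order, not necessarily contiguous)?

6

One common subsequence of length 6: 1 [1,1] → 4 [2,2] → 3 [3,3] → 4 [5,5] → 3 [7,6] → 1 [8,10]. Since dp[8][10] = 6, nothing longer is possible.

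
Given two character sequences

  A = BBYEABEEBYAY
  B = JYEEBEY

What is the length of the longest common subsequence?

Taking Y (A #3, B #2), E (A #4, B #4), B (A #6, B #5), E (A #8, B #6), Y (A #12, B #7) gives a common subsequence of length 5, and the DP table's final entry dp[12][7] is also 5, so no common subsequence is longer.

5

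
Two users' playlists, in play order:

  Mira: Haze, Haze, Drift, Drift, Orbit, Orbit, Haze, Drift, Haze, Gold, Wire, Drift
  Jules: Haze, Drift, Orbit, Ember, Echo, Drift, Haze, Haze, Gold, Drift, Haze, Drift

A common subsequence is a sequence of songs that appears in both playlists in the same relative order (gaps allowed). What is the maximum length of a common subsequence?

Match Haze [2,1] → Drift [3,2] → Drift [4,6] → Haze [7,8] → Drift [8,10] → Haze [9,11] → Drift [12,12] — 7 songs in the same relative order in both. dp[12][12] = 7 confirms this is the maximum.

7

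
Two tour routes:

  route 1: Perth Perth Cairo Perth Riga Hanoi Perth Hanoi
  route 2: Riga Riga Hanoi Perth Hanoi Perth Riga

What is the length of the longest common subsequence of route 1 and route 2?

Pick Riga at route 1[5]=route 2[2] → Hanoi at route 1[6]=route 2[3] → Perth at route 1[7]=route 2[4] → Hanoi at route 1[8]=route 2[5]; all 4 stops appear in both, in order, and the DP table's final entry dp[8][7] is also 4, so no common subsequence is longer.

4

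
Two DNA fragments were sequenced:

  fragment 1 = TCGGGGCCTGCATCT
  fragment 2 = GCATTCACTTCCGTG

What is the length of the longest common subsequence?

Pick G (fragment 1 #6, fragment 2 #1); then C (fragment 1 #7, fragment 2 #2); then T (fragment 1 #9, fragment 2 #5); then C (fragment 1 #11, fragment 2 #6); then A (fragment 1 #12, fragment 2 #7); then T (fragment 1 #13, fragment 2 #10); then C (fragment 1 #14, fragment 2 #12); then T (fragment 1 #15, fragment 2 #14); all 8 bases appear in both, in order, and the DP table's final entry dp[15][15] is also 8, so no common subsequence is longer.

8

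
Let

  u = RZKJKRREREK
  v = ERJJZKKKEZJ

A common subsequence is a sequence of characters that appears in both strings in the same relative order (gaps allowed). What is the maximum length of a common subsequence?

Let dp[i][j] be the LCS length of the first i characters of u and the first j characters of v. dp[i][j] = dp[i-1][j-1]+1 when the i-th and j-th characters match, else max(dp[i-1][j], dp[i][j-1]).
    ·  E  R  J  J  Z  K  K  K  E  Z  J
 ·  0  0  0  0  0  0  0  0  0  0  0  0
 R  0  0  1  1  1  1  1  1  1  1  1  1
 Z  0  0  1  1  1  2  2  2  2  2  2  2
 K  0  0  1  1  1  2  3  3  3  3  3  3
 J  0  0  1  2  2  2  3  3  3  3  3  4
 K  0  0  1  2  2  2  3  4  4  4  4  4
 R  0  0  1  2  2  2  3  4  4  4  4  4
 R  0  0  1  2  2  2  3  4  4  4  4  4
 E  0  1  1  2  2  2  3  4  4  5  5  5
 R  0  1  2  2  2  2  3  4  4  5  5  5
 E  0  1  2  2  2  2  3  4  4  5  5  5
 K  0  1  2  2  2  2  3  4  5  5  5  5
dp[11][11] = 5. One LCS (by backtracking along matches): RZKKE.

5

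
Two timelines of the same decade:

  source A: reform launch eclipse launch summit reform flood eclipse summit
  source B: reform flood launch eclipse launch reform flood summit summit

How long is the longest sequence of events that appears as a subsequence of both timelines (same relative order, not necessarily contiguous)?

Match reform [1,1], launch [2,3], eclipse [3,4], launch [4,5], reform [6,6], flood [7,7], summit [9,9] — 7 events in the same relative order in both. Since dp[9][9] = 7, nothing longer is possible.

7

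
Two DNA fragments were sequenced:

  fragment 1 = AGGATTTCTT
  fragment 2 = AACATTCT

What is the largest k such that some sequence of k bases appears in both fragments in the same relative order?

Let dp[i][j] be the LCS length of the first i bases of fragment 1 and the first j bases of fragment 2. dp[i][j] = dp[i-1][j-1]+1 when the i-th and j-th bases match, else max(dp[i-1][j], dp[i][j-1]).
    ·  A  A  C  A  T  T  C  T
 ·  0  0  0  0  0  0  0  0  0
 A  0  1  1  1  1  1  1  1  1
 G  0  1  1  1  1  1  1  1  1
 G  0  1  1  1  1  1  1  1  1
 A  0  1  2  2  2  2  2  2  2
 T  0  1  2  2  2  3  3  3  3
 T  0  1  2  2  2  3  4  4  4
 T  0  1  2  2  2  3  4  4  5
 C  0  1  2  3  3  3  4  5  5
 T  0  1  2  3  3  4  4  5  6
 T  0  1  2  3  3  4  5  5  6
dp[10][8] = 6. One LCS (by backtracking along matches): AATTCT.

6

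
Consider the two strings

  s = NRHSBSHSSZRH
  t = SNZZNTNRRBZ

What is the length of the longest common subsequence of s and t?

4

Let dp[i][j] be the LCS length of the first i characters of s and the first j characters of t. dp[i][j] = dp[i-1][j-1]+1 when the i-th and j-th characters match, else max(dp[i-1][j], dp[i][j-1]).
    ·  S  N  Z  Z  N  T  N  R  R  B  Z
 ·  0  0  0  0  0  0  0  0  0  0  0  0
 N  0  0  1  1  1  1  1  1  1  1  1  1
 R  0  0  1  1  1  1  1  1  2  2  2  2
 H  0  0  1  1  1  1  1  1  2  2  2  2
 S  0  1  1  1  1  1  1  1  2  2  2  2
 B  0  1  1  1  1  1  1  1  2  2  3  3
 S  0  1  1  1  1  1  1  1  2  2  3  3
 H  0  1  1  1  1  1  1  1  2  2  3  3
 S  0  1  1  1  1  1  1  1  2  2  3  3
 S  0  1  1  1  1  1  1  1  2  2  3  3
 Z  0  1  1  2  2  2  2  2  2  2  3  4
 R  0  1  1  2  2  2  2  2  3  3  3  4
 H  0  1  1  2  2  2  2  2  3  3  3  4
dp[12][11] = 4. One LCS (by backtracking along matches): NRBZ.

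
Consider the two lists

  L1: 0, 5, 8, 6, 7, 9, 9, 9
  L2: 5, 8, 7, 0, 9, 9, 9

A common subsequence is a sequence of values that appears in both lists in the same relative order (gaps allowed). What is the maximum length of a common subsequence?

6

Match 5 at L1[2]=L2[1], then 8 at L1[3]=L2[2], then 7 at L1[5]=L2[3], then 9 at L1[6]=L2[5], then 9 at L1[7]=L2[6], then 9 at L1[8]=L2[7] — 6 values in the same relative order in both. The LCS DP gives dp[8][7] = 6, so this is optimal.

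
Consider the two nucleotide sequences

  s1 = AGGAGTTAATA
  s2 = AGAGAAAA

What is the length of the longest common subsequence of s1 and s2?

Let dp[i][j] be the LCS length of the first i bases of s1 and the first j bases of s2. dp[i][j] = dp[i-1][j-1]+1 when the i-th and j-th bases match, else max(dp[i-1][j], dp[i][j-1]).
    ·  A  G  A  G  A  A  A  A
 ·  0  0  0  0  0  0  0  0  0
 A  0  1  1  1  1  1  1  1  1
 G  0  1  2  2  2  2  2  2  2
 G  0  1  2  2  3  3  3  3  3
 A  0  1  2  3  3  4  4  4  4
 G  0  1  2  3  4  4  4  4  4
 T  0  1  2  3  4  4  4  4  4
 T  0  1  2  3  4  4  4  4  4
 A  0  1  2  3  4  5  5  5  5
 A  0  1  2  3  4  5  6  6  6
 T  0  1  2  3  4  5  6  6  6
 A  0  1  2  3  4  5  6  7  7
dp[11][8] = 7. One LCS (by backtracking along matches): AGGAAAA.

7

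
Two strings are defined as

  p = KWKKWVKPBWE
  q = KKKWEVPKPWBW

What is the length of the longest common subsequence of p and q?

9

Let dp[i][j] be the LCS length of the first i characters of p and the first j characters of q. dp[i][j] = dp[i-1][j-1]+1 when the i-th and j-th characters match, else max(dp[i-1][j], dp[i][j-1]).
    ·  K  K  K  W  E  V  P  K  P  W  B  W
 ·  0  0  0  0  0  0  0  0  0  0  0  0  0
 K  0  1  1  1  1  1  1  1  1  1  1  1  1
 W  0  1  1  1  2  2  2  2  2  2  2  2  2
 K  0  1  2  2  2  2  2  2  3  3  3  3  3
 K  0  1  2  3  3  3  3  3  3  3  3  3  3
 W  0  1  2  3  4  4  4  4  4  4  4  4  4
 V  0  1  2  3  4  4  5  5  5  5  5  5  5
 K  0  1  2  3  4  4  5  5  6  6  6  6  6
 P  0  1  2  3  4  4  5  6  6  7  7  7  7
 B  0  1  2  3  4  4  5  6  6  7  7  8  8
 W  0  1  2  3  4  4  5  6  6  7  8  8  9
 E  0  1  2  3  4  5  5  6  6  7  8  8  9
dp[11][12] = 9. One LCS (by backtracking along matches): KKKWVKPBW.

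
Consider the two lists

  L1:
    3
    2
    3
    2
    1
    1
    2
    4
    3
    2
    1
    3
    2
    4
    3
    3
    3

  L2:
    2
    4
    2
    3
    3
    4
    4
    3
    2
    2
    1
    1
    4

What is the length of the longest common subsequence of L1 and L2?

Match 3 at L1[1]=L2[4]; then 3 at L1[3]=L2[5]; then 4 at L1[8]=L2[7]; then 3 at L1[9]=L2[8]; then 2 at L1[10]=L2[10]; then 1 at L1[11]=L2[12]; then 4 at L1[14]=L2[13] — 7 values in the same relative order in both. The LCS DP gives dp[17][13] = 7, so this is optimal.

7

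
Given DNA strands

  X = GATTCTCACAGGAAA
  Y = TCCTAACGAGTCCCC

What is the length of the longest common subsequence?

Taking T [3,1]; then C [5,3]; then T [6,4]; then A [8,6]; then C [9,7]; then A [10,9]; then G [11,10] gives a common subsequence of length 7. The LCS DP gives dp[15][15] = 7, so this is optimal.

7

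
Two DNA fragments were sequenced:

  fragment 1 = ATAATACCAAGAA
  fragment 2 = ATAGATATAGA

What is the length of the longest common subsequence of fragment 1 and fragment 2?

9

Taking A (fragment 1 #1, fragment 2 #1), T (fragment 1 #2, fragment 2 #2), A (fragment 1 #3, fragment 2 #3), A (fragment 1 #4, fragment 2 #5), T (fragment 1 #5, fragment 2 #6), A (fragment 1 #6, fragment 2 #7), A (fragment 1 #10, fragment 2 #9), G (fragment 1 #11, fragment 2 #10), A (fragment 1 #13, fragment 2 #11) gives a common subsequence of length 9. dp[13][11] = 9 confirms this is the maximum.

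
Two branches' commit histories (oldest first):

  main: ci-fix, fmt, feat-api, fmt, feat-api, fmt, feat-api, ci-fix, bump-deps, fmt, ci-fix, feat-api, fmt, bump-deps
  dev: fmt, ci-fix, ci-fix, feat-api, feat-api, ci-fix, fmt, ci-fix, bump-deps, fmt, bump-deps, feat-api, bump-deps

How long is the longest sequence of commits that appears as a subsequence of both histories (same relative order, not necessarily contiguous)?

9

Pick ci-fix [1,3]; then feat-api [3,4]; then feat-api [5,5]; then fmt [6,7]; then ci-fix [8,8]; then bump-deps [9,9]; then fmt [10,10]; then feat-api [12,12]; then bump-deps [14,13]; all 9 commits appear in both, in order. dp[14][13] = 9 confirms this is the maximum.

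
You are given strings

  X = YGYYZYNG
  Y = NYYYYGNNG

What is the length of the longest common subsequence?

Let dp[i][j] be the LCS length of the first i characters of X and the first j characters of Y. dp[i][j] = dp[i-1][j-1]+1 when the i-th and j-th characters match, else max(dp[i-1][j], dp[i][j-1]).
    ·  N  Y  Y  Y  Y  G  N  N  G
 ·  0  0  0  0  0  0  0  0  0  0
 Y  0  0  1  1  1  1  1  1  1  1
 G  0  0  1  1  1  1  2  2  2  2
 Y  0  0  1  2  2  2  2  2  2  2
 Y  0  0  1  2  3  3  3  3  3  3
 Z  0  0  1  2  3  3  3  3  3  3
 Y  0  0  1  2  3  4  4  4  4  4
 N  0  1  1  2  3  4  4  5  5  5
 G  0  1  1  2  3  4  5  5  5  6
dp[8][9] = 6. One LCS (by backtracking along matches): YYYYNG.

6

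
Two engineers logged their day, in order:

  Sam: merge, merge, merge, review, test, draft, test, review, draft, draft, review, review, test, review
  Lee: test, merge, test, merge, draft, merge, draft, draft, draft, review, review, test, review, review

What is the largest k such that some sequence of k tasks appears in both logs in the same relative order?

Match merge [1,2], merge [2,4], merge [3,6], draft [6,7], draft [9,8], draft [10,9], review [11,10], review [12,11], test [13,12], review [14,14] — 10 tasks in the same relative order in both, and the DP table's final entry dp[14][14] is also 10, so no common subsequence is longer.

10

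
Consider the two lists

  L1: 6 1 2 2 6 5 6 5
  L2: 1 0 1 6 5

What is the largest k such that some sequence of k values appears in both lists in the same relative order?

3

Match 1 [2,3], then 6 [7,4], then 5 [8,5] — 3 values in the same relative order in both. Since dp[8][5] = 3, nothing longer is possible.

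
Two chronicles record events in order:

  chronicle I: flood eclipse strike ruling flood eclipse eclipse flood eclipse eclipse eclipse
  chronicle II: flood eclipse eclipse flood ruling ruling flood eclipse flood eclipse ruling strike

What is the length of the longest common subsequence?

7

Taking flood (chronicle I #1, chronicle II #1), then eclipse (chronicle I #2, chronicle II #3), then ruling (chronicle I #4, chronicle II #6), then flood (chronicle I #5, chronicle II #7), then eclipse (chronicle I #7, chronicle II #8), then flood (chronicle I #8, chronicle II #9), then eclipse (chronicle I #9, chronicle II #10) gives a common subsequence of length 7. dp[11][12] = 7 confirms this is the maximum.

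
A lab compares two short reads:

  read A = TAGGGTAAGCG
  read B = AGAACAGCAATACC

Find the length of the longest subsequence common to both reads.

One common subsequence of length 6: A at read A[2]=read B[1], G at read A[3]=read B[2], G at read A[4]=read B[7], T at read A[6]=read B[11], A at read A[7]=read B[12], C at read A[10]=read B[14]. Since dp[11][14] = 6, nothing longer is possible.

6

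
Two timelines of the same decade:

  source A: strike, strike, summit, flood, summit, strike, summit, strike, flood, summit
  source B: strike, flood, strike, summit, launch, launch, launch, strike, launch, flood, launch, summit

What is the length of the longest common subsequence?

Taking strike [2,1]; then flood [4,2]; then strike [6,3]; then summit [7,4]; then strike [8,8]; then flood [9,10]; then summit [10,12] gives a common subsequence of length 7. dp[10][12] = 7 confirms this is the maximum.

7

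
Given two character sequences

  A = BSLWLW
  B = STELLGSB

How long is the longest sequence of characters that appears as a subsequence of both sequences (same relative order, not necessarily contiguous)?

3

Let dp[i][j] be the LCS length of the first i characters of A and the first j characters of B. dp[i][j] = dp[i-1][j-1]+1 when the i-th and j-th characters match, else max(dp[i-1][j], dp[i][j-1]).
    ·  S  T  E  L  L  G  S  B
 ·  0  0  0  0  0  0  0  0  0
 B  0  0  0  0  0  0  0  0  1
 S  0  1  1  1  1  1  1  1  1
 L  0  1  1  1  2  2  2  2  2
 W  0  1  1  1  2  2  2  2  2
 L  0  1  1  1  2  3  3  3  3
 W  0  1  1  1  2  3  3  3  3
dp[6][8] = 3. One LCS (by backtracking along matches): SLL.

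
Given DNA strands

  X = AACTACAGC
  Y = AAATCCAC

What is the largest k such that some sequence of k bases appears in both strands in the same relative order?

6

Taking A (X #1, Y #2), A (X #2, Y #3), C (X #3, Y #5), C (X #6, Y #6), A (X #7, Y #7), C (X #9, Y #8) gives a common subsequence of length 6. The LCS DP gives dp[9][8] = 6, so this is optimal.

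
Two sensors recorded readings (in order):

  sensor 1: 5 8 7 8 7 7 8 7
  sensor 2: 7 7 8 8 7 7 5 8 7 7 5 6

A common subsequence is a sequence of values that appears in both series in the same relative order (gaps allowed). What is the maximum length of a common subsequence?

6

Taking 8 at sensor 1[2]=sensor 2[3]; then 8 at sensor 1[4]=sensor 2[4]; then 7 at sensor 1[5]=sensor 2[5]; then 7 at sensor 1[6]=sensor 2[6]; then 8 at sensor 1[7]=sensor 2[8]; then 7 at sensor 1[8]=sensor 2[10] gives a common subsequence of length 6. The LCS DP gives dp[8][12] = 6, so this is optimal.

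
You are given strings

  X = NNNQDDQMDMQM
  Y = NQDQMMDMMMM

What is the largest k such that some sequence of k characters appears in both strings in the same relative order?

Pick N [3,1]; then Q [4,2]; then D [6,3]; then Q [7,4]; then M [8,6]; then D [9,7]; then M [10,10]; then M [12,11]; all 8 characters appear in both, in order. Since dp[12][11] = 8, nothing longer is possible.

8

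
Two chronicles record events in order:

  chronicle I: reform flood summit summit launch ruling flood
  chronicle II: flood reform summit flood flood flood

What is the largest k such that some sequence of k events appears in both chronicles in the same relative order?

3

Pick reform at chronicle I[1]=chronicle II[2]; then flood at chronicle I[2]=chronicle II[5]; then flood at chronicle I[7]=chronicle II[6]; all 3 events appear in both, in order. The LCS DP gives dp[7][6] = 3, so this is optimal.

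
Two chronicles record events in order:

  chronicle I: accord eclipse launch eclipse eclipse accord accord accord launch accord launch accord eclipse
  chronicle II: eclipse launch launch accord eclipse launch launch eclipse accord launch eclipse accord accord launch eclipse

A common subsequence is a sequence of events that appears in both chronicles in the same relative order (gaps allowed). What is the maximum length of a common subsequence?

Match accord (chronicle I #1, chronicle II #4), eclipse (chronicle I #2, chronicle II #5), launch (chronicle I #3, chronicle II #7), eclipse (chronicle I #4, chronicle II #8), eclipse (chronicle I #5, chronicle II #11), accord (chronicle I #8, chronicle II #12), accord (chronicle I #10, chronicle II #13), launch (chronicle I #11, chronicle II #14), eclipse (chronicle I #13, chronicle II #15) — 9 events in the same relative order in both. The LCS DP gives dp[13][15] = 9, so this is optimal.

9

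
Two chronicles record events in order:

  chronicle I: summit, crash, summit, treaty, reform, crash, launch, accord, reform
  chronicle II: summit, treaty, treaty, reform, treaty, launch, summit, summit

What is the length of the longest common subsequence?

4

Taking summit [1,1]; then treaty [4,3]; then reform [5,4]; then launch [7,6] gives a common subsequence of length 4. The LCS DP gives dp[9][8] = 4, so this is optimal.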